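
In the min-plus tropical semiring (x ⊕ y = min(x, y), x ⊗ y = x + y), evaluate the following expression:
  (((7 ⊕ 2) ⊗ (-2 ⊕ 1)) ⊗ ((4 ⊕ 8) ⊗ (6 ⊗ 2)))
(((7 ⊕ 2) ⊗ (-2 ⊕ 1)) ⊗ ((4 ⊕ 8) ⊗ (6 ⊗ 2))) = 12

Expand innermost to outermost. Recall ⊕ takes the minimum of its arguments and ⊗ takes their sum. Working out the expression (((7 ⊕ 2) ⊗ (-2 ⊕ 1)) ⊗ ((4 ⊕ 8) ⊗ (6 ⊗ 2))) gives 12.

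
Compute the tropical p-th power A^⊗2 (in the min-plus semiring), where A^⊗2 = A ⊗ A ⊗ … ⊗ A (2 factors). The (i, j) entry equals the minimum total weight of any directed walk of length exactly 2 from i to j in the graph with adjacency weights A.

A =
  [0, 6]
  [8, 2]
A^⊗2 =
  [0, 6]
  [8, 4]

Each entry (A^⊗2)_ij equals the minimum over all length-2 walks i = v_0 → v_1 → … → v_2 = j of Σ_t A[v_t][v_{t+1}]. For example, for (i, j) = (0, 1) we minimise over 2 possible intermediate vertex sequences; the minimum is 6, attained along the walk 0 → 0 → 1.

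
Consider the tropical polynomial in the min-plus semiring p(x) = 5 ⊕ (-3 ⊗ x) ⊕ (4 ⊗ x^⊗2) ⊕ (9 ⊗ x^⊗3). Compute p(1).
p(1) = -2

A tropical monomial a ⊗ x^⊗i evaluates to a + i · x. Evaluating each term at x = 1:
  Term 0 contributes 5 + 0 · 1 = 5
  Term 1 contributes -3 + 1 · 1 = -2
  Term 2 contributes 4 + 2 · 1 = 6
  Term 3 contributes 9 + 3 · 1 = 12
p(1) = ⊕ of these = min[5, -2, 6, 12] = -2.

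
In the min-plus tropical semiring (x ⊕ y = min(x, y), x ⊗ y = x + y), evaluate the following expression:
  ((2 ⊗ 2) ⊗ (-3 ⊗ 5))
((2 ⊗ 2) ⊗ (-3 ⊗ 5)) = 6

Expand innermost to outermost. Recall ⊕ takes the minimum of its arguments and ⊗ takes their sum. Working out the expression ((2 ⊗ 2) ⊗ (-3 ⊗ 5)) gives 6.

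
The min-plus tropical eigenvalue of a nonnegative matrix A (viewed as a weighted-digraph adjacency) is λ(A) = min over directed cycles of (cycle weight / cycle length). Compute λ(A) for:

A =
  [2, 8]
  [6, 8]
λ(A) = 2

Enumerate directed cycles and compute their means (weight / length). Sample:
  cycle 0 → 0: weight = 2, length = 1, mean = 2/1 ≈ 2.000
  cycle 1 → 1: weight = 8, length = 1, mean = 8/1 ≈ 8.000
  cycle 0 → 1 → 0: weight = 14, length = 2, mean = 14/2 ≈ 7.000
  cycle 1 → 0 → 1: weight = 14, length = 2, mean = 14/2 ≈ 7.000
Minimum mean = 2.000, attained e.g. along the cycle 0 → 0 with weight 2 and length 1. So λ(A) = 2/1 = 2.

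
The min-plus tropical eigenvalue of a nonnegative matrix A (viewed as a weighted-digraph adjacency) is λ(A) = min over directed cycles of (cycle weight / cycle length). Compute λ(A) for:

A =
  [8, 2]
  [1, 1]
λ(A) = 1

Enumerate directed cycles and compute their means (weight / length). Sample:
  cycle 0 → 0: weight = 8, length = 1, mean = 8/1 ≈ 8.000
  cycle 1 → 1: weight = 1, length = 1, mean = 1/1 ≈ 1.000
  cycle 0 → 1 → 0: weight = 3, length = 2, mean = 3/2 ≈ 1.500
  cycle 1 → 0 → 1: weight = 3, length = 2, mean = 3/2 ≈ 1.500
Minimum mean = 1.000, attained e.g. along the cycle 1 → 1 with weight 1 and length 1. So λ(A) = 1/1 = 1.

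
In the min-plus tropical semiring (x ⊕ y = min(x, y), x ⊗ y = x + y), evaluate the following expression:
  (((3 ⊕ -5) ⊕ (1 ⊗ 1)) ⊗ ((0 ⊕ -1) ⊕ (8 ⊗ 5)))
(((3 ⊕ -5) ⊕ (1 ⊗ 1)) ⊗ ((0 ⊕ -1) ⊕ (8 ⊗ 5))) = -6

Expand innermost to outermost. Recall ⊕ takes the minimum of its arguments and ⊗ takes their sum. Working out the expression (((3 ⊕ -5) ⊕ (1 ⊗ 1)) ⊗ ((0 ⊕ -1) ⊕ (8 ⊗ 5))) gives -6.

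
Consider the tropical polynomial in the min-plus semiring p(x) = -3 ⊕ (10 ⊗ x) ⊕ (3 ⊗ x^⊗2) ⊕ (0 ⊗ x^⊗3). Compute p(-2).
p(-2) = -6

A tropical monomial a ⊗ x^⊗i evaluates to a + i · x. Evaluating each term at x = -2:
  Term 0 contributes -3 + 0 · -2 = -3
  Term 1 contributes 10 + 1 · -2 = 8
  Term 2 contributes 3 + 2 · -2 = -1
  Term 3 contributes 0 + 3 · -2 = -6
p(-2) = ⊕ of these = min[-3, 8, -1, -6] = -6.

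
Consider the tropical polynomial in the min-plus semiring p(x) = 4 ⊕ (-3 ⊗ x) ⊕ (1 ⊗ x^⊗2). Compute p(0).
p(0) = -3

A tropical monomial a ⊗ x^⊗i evaluates to a + i · x. Evaluating each term at x = 0:
  Term 0 contributes 4 + 0 · 0 = 4
  Term 1 contributes -3 + 1 · 0 = -3
  Term 2 contributes 1 + 2 · 0 = 1
p(0) = ⊕ of these = min[4, -3, 1] = -3.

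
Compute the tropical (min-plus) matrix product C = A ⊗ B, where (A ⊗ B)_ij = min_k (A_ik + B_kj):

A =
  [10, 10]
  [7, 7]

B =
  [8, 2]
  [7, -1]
A ⊗ B =
  [17, 9]
  [14, 6]

Apply the min-plus product entry-by-entry:
  C[0][0] = min over k of (A[0][0] + B[0][0] = 10 + 8 = 18, A[0][1] + B[1][0] = 10 + 7 = 17) = 17 (attained at k = 1)
  C[0][1] = min over k of (A[0][0] + B[0][1] = 10 + 2 = 12, A[0][1] + B[1][1] = 10 + -1 = 9) = 9 (attained at k = 1)
  C[1][0] = min over k of (A[1][0] + B[0][0] = 7 + 8 = 15, A[1][1] + B[1][0] = 7 + 7 = 14) = 14 (attained at k = 1)
  C[1][1] = min over k of (A[1][0] + B[0][1] = 7 + 2 = 9, A[1][1] + B[1][1] = 7 + -1 = 6) = 6 (attained at k = 1)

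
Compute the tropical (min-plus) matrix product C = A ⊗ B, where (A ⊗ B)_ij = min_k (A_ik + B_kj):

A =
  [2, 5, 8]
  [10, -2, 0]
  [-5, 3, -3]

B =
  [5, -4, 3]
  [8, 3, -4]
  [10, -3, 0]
A ⊗ B =
  [7, -2, 1]
  [6, -3, -6]
  [0, -9, -3]

Apply the min-plus product entry-by-entry:
  C[0][0] = min over k of (A[0][0] + B[0][0] = 2 + 5 = 7, A[0][1] + B[1][0] = 5 + 8 = 13, A[0][2] + B[2][0] = 8 + 10 = 18) = 7 (attained at k = 0)
  C[0][1] = min over k of (A[0][0] + B[0][1] = 2 + -4 = -2, A[0][1] + B[1][1] = 5 + 3 = 8, A[0][2] + B[2][1] = 8 + -3 = 5) = -2 (attained at k = 0)
  C[0][2] = min over k of (A[0][0] + B[0][2] = 2 + 3 = 5, A[0][1] + B[1][2] = 5 + -4 = 1, A[0][2] + B[2][2] = 8 + 0 = 8) = 1 (attained at k = 1)
  C[1][0] = min over k of (A[1][0] + B[0][0] = 10 + 5 = 15, A[1][1] + B[1][0] = -2 + 8 = 6, A[1][2] + B[2][0] = 0 + 10 = 10) = 6 (attained at k = 1)
  C[1][1] = min over k of (A[1][0] + B[0][1] = 10 + -4 = 6, A[1][1] + B[1][1] = -2 + 3 = 1, A[1][2] + B[2][1] = 0 + -3 = -3) = -3 (attained at k = 2)
  C[1][2] = min over k of (A[1][0] + B[0][2] = 10 + 3 = 13, A[1][1] + B[1][2] = -2 + -4 = -6, A[1][2] + B[2][2] = 0 + 0 = 0) = -6 (attained at k = 1)
  C[2][0] = min over k of (A[2][0] + B[0][0] = -5 + 5 = 0, A[2][1] + B[1][0] = 3 + 8 = 11, A[2][2] + B[2][0] = -3 + 10 = 7) = 0 (attained at k = 0)
  C[2][1] = min over k of (A[2][0] + B[0][1] = -5 + -4 = -9, A[2][1] + B[1][1] = 3 + 3 = 6, A[2][2] + B[2][1] = -3 + -3 = -6) = -9 (attained at k = 0)
  C[2][2] = min over k of (A[2][0] + B[0][2] = -5 + 3 = -2, A[2][1] + B[1][2] = 3 + -4 = -1, A[2][2] + B[2][2] = -3 + 0 = -3) = -3 (attained at k = 2)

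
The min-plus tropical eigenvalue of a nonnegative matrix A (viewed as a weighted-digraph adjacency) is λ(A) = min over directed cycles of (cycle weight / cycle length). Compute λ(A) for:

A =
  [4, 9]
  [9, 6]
λ(A) = 4

Enumerate directed cycles and compute their means (weight / length). Sample:
  cycle 0 → 0: weight = 4, length = 1, mean = 4/1 ≈ 4.000
  cycle 1 → 1: weight = 6, length = 1, mean = 6/1 ≈ 6.000
  cycle 0 → 1 → 0: weight = 18, length = 2, mean = 18/2 ≈ 9.000
  cycle 1 → 0 → 1: weight = 18, length = 2, mean = 18/2 ≈ 9.000
Minimum mean = 4.000, attained e.g. along the cycle 0 → 0 with weight 4 and length 1. So λ(A) = 4/1 = 4.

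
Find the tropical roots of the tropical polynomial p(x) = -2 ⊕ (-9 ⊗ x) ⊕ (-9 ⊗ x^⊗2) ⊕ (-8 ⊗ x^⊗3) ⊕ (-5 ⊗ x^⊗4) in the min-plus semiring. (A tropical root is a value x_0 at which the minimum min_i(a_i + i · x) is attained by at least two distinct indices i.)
Roots: {-3, -1, 0, 7}

Each tropical root is a break point of the lower envelope of the lines y = a_i + i · x (there are 5 lines, with slopes 0, 1, ..., 4). Only the lines that attain the minimum somewhere contribute to roots; other lines are dominated. Here the surviving (envelope) indices are i = 4, i = 3, i = 2, i = 1, i = 0.
Intersections between consecutive envelope lines give the roots: for adjacent envelope indices i < j the intersection is x = (a_i − a_j) / (j − i). Reading off the sorted break points: {-3, -1, 0, 7}.
Verification: at each break x_0, at least two indices attain the minimum of min_i(a_i + i · x_0).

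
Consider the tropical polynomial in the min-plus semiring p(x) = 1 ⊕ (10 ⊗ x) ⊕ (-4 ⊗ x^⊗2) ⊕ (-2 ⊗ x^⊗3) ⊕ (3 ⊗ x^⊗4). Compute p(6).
p(6) = 1

A tropical monomial a ⊗ x^⊗i evaluates to a + i · x. Evaluating each term at x = 6:
  Term 0 contributes 1 + 0 · 6 = 1
  Term 1 contributes 10 + 1 · 6 = 16
  Term 2 contributes -4 + 2 · 6 = 8
  Term 3 contributes -2 + 3 · 6 = 16
  Term 4 contributes 3 + 4 · 6 = 27
p(6) = ⊕ of these = min[1, 16, 8, 16, 27] = 1.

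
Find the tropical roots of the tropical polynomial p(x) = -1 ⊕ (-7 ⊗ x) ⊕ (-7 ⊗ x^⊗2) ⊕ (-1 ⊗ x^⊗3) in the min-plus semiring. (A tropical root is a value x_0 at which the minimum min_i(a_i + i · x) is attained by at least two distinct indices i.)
Roots: {-6, 0, 6}

Each tropical root is a break point of the lower envelope of the lines y = a_i + i · x (there are 4 lines, with slopes 0, 1, ..., 3). Only the lines that attain the minimum somewhere contribute to roots; other lines are dominated. Here the surviving (envelope) indices are i = 3, i = 2, i = 1, i = 0.
Intersections between consecutive envelope lines give the roots: for adjacent envelope indices i < j the intersection is x = (a_i − a_j) / (j − i). Reading off the sorted break points: {-6, 0, 6}.
Verification: at each break x_0, at least two indices attain the minimum of min_i(a_i + i · x_0).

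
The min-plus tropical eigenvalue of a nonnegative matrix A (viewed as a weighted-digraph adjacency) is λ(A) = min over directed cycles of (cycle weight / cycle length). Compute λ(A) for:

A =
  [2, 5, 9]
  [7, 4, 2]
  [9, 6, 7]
λ(A) = 2

Enumerate directed cycles and compute their means (weight / length). Sample:
  cycle 0 → 0: weight = 2, length = 1, mean = 2/1 ≈ 2.000
  cycle 1 → 1: weight = 4, length = 1, mean = 4/1 ≈ 4.000
  cycle 2 → 2: weight = 7, length = 1, mean = 7/1 ≈ 7.000
  cycle 0 → 1 → 0: weight = 12, length = 2, mean = 12/2 ≈ 6.000
  cycle 0 → 2 → 0: weight = 18, length = 2, mean = 18/2 ≈ 9.000
  cycle 1 → 0 → 1: weight = 12, length = 2, mean = 12/2 ≈ 6.000
Minimum mean = 2.000, attained e.g. along the cycle 0 → 0 with weight 2 and length 1. So λ(A) = 2/1 = 2.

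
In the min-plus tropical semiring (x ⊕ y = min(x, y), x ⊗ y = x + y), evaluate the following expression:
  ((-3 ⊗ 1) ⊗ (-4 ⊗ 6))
((-3 ⊗ 1) ⊗ (-4 ⊗ 6)) = 0

Expand innermost to outermost. Recall ⊕ takes the minimum of its arguments and ⊗ takes their sum. Working out the expression ((-3 ⊗ 1) ⊗ (-4 ⊗ 6)) gives 0.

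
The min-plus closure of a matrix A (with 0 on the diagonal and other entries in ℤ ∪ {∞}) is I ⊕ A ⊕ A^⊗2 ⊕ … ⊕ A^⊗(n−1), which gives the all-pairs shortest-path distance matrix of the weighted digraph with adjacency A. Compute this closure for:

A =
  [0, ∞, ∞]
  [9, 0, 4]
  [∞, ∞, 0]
Closure =
  [0, ∞, ∞]
  [9, 0, 4]
  [∞, ∞, 0]

This is the Floyd-Warshall all-pairs shortest-path computation. For each intermediate vertex k = 0, 1, …, 2, update dist[i][j] ← min(dist[i][j], dist[i][k] + dist[k][j]). The final matrix gives, for each (i, j), the minimum total weight of any directed path from i to j (possibly empty when i = j).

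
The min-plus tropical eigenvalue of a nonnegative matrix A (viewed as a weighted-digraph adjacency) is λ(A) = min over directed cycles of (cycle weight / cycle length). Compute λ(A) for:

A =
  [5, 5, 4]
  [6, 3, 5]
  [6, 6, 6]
λ(A) = 3

Enumerate directed cycles and compute their means (weight / length). Sample:
  cycle 0 → 0: weight = 5, length = 1, mean = 5/1 ≈ 5.000
  cycle 1 → 1: weight = 3, length = 1, mean = 3/1 ≈ 3.000
  cycle 2 → 2: weight = 6, length = 1, mean = 6/1 ≈ 6.000
  cycle 0 → 1 → 0: weight = 11, length = 2, mean = 11/2 ≈ 5.500
  cycle 0 → 2 → 0: weight = 10, length = 2, mean = 10/2 ≈ 5.000
  cycle 1 → 0 → 1: weight = 11, length = 2, mean = 11/2 ≈ 5.500
Minimum mean = 3.000, attained e.g. along the cycle 1 → 1 with weight 3 and length 1. So λ(A) = 3/1 = 3.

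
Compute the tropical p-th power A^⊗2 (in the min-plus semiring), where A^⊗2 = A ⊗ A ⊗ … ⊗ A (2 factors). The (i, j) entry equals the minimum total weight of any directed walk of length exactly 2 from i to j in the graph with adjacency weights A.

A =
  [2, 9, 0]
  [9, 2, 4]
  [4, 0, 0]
A^⊗2 =
  [4, 0, 0]
  [8, 4, 4]
  [4, 0, 0]

Each entry (A^⊗2)_ij equals the minimum over all length-2 walks i = v_0 → v_1 → … → v_2 = j of Σ_t A[v_t][v_{t+1}]. For example, for (i, j) = (0, 2) we minimise over 3 possible intermediate vertex sequences; the minimum is 0, attained along the walk 0 → 2 → 2.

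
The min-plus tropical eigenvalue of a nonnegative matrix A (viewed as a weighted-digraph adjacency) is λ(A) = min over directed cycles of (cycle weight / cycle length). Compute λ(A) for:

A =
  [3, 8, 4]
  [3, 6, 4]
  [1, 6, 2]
λ(A) = 2

Enumerate directed cycles and compute their means (weight / length). Sample:
  cycle 0 → 0: weight = 3, length = 1, mean = 3/1 ≈ 3.000
  cycle 1 → 1: weight = 6, length = 1, mean = 6/1 ≈ 6.000
  cycle 2 → 2: weight = 2, length = 1, mean = 2/1 ≈ 2.000
  cycle 0 → 1 → 0: weight = 11, length = 2, mean = 11/2 ≈ 5.500
  cycle 0 → 2 → 0: weight = 5, length = 2, mean = 5/2 ≈ 2.500
  cycle 1 → 0 → 1: weight = 11, length = 2, mean = 11/2 ≈ 5.500
Minimum mean = 2.000, attained e.g. along the cycle 2 → 2 with weight 2 and length 1. So λ(A) = 2/1 = 2.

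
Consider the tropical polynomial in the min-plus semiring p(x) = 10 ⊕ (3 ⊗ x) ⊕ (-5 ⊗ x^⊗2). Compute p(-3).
p(-3) = -11

A tropical monomial a ⊗ x^⊗i evaluates to a + i · x. Evaluating each term at x = -3:
  Term 0 contributes 10 + 0 · -3 = 10
  Term 1 contributes 3 + 1 · -3 = 0
  Term 2 contributes -5 + 2 · -3 = -11
p(-3) = ⊕ of these = min[10, 0, -11] = -11.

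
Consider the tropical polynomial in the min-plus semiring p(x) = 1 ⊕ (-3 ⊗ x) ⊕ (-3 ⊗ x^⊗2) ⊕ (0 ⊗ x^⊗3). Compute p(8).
p(8) = 1

A tropical monomial a ⊗ x^⊗i evaluates to a + i · x. Evaluating each term at x = 8:
  Term 0 contributes 1 + 0 · 8 = 1
  Term 1 contributes -3 + 1 · 8 = 5
  Term 2 contributes -3 + 2 · 8 = 13
  Term 3 contributes 0 + 3 · 8 = 24
p(8) = ⊕ of these = min[1, 5, 13, 24] = 1.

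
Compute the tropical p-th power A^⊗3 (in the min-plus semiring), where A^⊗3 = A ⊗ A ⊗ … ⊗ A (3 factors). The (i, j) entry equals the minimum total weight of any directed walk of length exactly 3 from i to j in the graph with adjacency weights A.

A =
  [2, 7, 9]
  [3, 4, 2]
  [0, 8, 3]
A^⊗3 =
  [6, 11, 11]
  [4, 9, 8]
  [4, 9, 9]

Each entry (A^⊗3)_ij equals the minimum over all length-3 walks i = v_0 → v_1 → … → v_3 = j of Σ_t A[v_t][v_{t+1}]. For example, for (i, j) = (0, 2) we minimise over 9 possible intermediate vertex sequences; the minimum is 11, attained along the walk 0 → 0 → 1 → 2.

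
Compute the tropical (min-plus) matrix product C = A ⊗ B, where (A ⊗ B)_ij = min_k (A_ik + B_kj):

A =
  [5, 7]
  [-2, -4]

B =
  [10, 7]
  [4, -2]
A ⊗ B =
  [11, 5]
  [0, -6]

Apply the min-plus product entry-by-entry:
  C[0][0] = min over k of (A[0][0] + B[0][0] = 5 + 10 = 15, A[0][1] + B[1][0] = 7 + 4 = 11) = 11 (attained at k = 1)
  C[0][1] = min over k of (A[0][0] + B[0][1] = 5 + 7 = 12, A[0][1] + B[1][1] = 7 + -2 = 5) = 5 (attained at k = 1)
  C[1][0] = min over k of (A[1][0] + B[0][0] = -2 + 10 = 8, A[1][1] + B[1][0] = -4 + 4 = 0) = 0 (attained at k = 1)
  C[1][1] = min over k of (A[1][0] + B[0][1] = -2 + 7 = 5, A[1][1] + B[1][1] = -4 + -2 = -6) = -6 (attained at k = 1)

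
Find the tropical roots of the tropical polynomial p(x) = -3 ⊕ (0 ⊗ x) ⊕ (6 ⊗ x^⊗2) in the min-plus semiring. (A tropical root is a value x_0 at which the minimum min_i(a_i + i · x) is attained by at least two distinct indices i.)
Roots: {-6, -3}

Each tropical root is a break point of the lower envelope of the lines y = a_i + i · x (there are 3 lines, with slopes 0, 1, ..., 2). Only the lines that attain the minimum somewhere contribute to roots; other lines are dominated. Here the surviving (envelope) indices are i = 2, i = 1, i = 0.
Intersections between consecutive envelope lines give the roots: for adjacent envelope indices i < j the intersection is x = (a_i − a_j) / (j − i). Reading off the sorted break points: {-6, -3}.
Verification: at each break x_0, at least two indices attain the minimum of min_i(a_i + i · x_0).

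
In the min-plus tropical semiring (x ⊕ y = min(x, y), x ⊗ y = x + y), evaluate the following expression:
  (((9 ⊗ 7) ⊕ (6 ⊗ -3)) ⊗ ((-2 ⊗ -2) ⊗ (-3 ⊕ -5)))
(((9 ⊗ 7) ⊕ (6 ⊗ -3)) ⊗ ((-2 ⊗ -2) ⊗ (-3 ⊕ -5))) = -6

Expand innermost to outermost. Recall ⊕ takes the minimum of its arguments and ⊗ takes their sum. Working out the expression (((9 ⊗ 7) ⊕ (6 ⊗ -3)) ⊗ ((-2 ⊗ -2) ⊗ (-3 ⊕ -5))) gives -6.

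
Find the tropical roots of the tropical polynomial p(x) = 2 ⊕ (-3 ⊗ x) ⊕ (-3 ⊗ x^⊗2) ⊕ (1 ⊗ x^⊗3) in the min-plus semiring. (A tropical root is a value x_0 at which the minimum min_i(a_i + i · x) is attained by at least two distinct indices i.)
Roots: {-4, 0, 5}

Each tropical root is a break point of the lower envelope of the lines y = a_i + i · x (there are 4 lines, with slopes 0, 1, ..., 3). Only the lines that attain the minimum somewhere contribute to roots; other lines are dominated. Here the surviving (envelope) indices are i = 3, i = 2, i = 1, i = 0.
Intersections between consecutive envelope lines give the roots: for adjacent envelope indices i < j the intersection is x = (a_i − a_j) / (j − i). Reading off the sorted break points: {-4, 0, 5}.
Verification: at each break x_0, at least two indices attain the minimum of min_i(a_i + i · x_0).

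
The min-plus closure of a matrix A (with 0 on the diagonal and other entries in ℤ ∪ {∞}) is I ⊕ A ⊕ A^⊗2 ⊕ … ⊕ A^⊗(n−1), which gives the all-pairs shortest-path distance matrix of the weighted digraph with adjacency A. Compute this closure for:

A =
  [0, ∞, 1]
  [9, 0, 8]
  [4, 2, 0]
Closure =
  [0, 3, 1]
  [9, 0, 8]
  [4, 2, 0]

This is the Floyd-Warshall all-pairs shortest-path computation. For each intermediate vertex k = 0, 1, …, 2, update dist[i][j] ← min(dist[i][j], dist[i][k] + dist[k][j]). The final matrix gives, for each (i, j), the minimum total weight of any directed path from i to j (possibly empty when i = j).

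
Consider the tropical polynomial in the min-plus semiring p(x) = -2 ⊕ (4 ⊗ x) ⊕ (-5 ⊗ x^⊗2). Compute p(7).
p(7) = -2

A tropical monomial a ⊗ x^⊗i evaluates to a + i · x. Evaluating each term at x = 7:
  Term 0 contributes -2 + 0 · 7 = -2
  Term 1 contributes 4 + 1 · 7 = 11
  Term 2 contributes -5 + 2 · 7 = 9
p(7) = ⊕ of these = min[-2, 11, 9] = -2.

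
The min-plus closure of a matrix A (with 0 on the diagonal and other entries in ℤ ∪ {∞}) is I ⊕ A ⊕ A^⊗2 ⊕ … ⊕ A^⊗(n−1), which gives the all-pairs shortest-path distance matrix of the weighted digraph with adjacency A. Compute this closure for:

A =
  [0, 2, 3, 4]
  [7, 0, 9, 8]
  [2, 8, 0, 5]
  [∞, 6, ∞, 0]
Closure =
  [0, 2, 3, 4]
  [7, 0, 9, 8]
  [2, 4, 0, 5]
  [13, 6, 15, 0]

This is the Floyd-Warshall all-pairs shortest-path computation. For each intermediate vertex k = 0, 1, …, 3, update dist[i][j] ← min(dist[i][j], dist[i][k] + dist[k][j]). The final matrix gives, for each (i, j), the minimum total weight of any directed path from i to j (possibly empty when i = j).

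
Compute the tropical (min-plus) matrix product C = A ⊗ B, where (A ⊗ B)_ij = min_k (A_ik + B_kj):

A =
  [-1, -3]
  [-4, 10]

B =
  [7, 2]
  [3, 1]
A ⊗ B =
  [0, -2]
  [3, -2]

Apply the min-plus product entry-by-entry:
  C[0][0] = min over k of (A[0][0] + B[0][0] = -1 + 7 = 6, A[0][1] + B[1][0] = -3 + 3 = 0) = 0 (attained at k = 1)
  C[0][1] = min over k of (A[0][0] + B[0][1] = -1 + 2 = 1, A[0][1] + B[1][1] = -3 + 1 = -2) = -2 (attained at k = 1)
  C[1][0] = min over k of (A[1][0] + B[0][0] = -4 + 7 = 3, A[1][1] + B[1][0] = 10 + 3 = 13) = 3 (attained at k = 0)
  C[1][1] = min over k of (A[1][0] + B[0][1] = -4 + 2 = -2, A[1][1] + B[1][1] = 10 + 1 = 11) = -2 (attained at k = 0)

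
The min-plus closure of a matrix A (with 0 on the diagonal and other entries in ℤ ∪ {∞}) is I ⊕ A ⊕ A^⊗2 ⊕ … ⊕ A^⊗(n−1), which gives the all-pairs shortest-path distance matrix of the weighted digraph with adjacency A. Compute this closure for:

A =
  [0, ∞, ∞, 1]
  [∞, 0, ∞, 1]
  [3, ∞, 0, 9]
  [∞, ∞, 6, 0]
Closure =
  [0, ∞, 7, 1]
  [10, 0, 7, 1]
  [3, ∞, 0, 4]
  [9, ∞, 6, 0]

This is the Floyd-Warshall all-pairs shortest-path computation. For each intermediate vertex k = 0, 1, …, 3, update dist[i][j] ← min(dist[i][j], dist[i][k] + dist[k][j]). The final matrix gives, for each (i, j), the minimum total weight of any directed path from i to j (possibly empty when i = j).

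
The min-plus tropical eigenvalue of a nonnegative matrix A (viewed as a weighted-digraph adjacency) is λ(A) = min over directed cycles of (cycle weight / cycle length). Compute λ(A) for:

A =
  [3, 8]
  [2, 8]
λ(A) = 3

Enumerate directed cycles and compute their means (weight / length). Sample:
  cycle 0 → 0: weight = 3, length = 1, mean = 3/1 ≈ 3.000
  cycle 1 → 1: weight = 8, length = 1, mean = 8/1 ≈ 8.000
  cycle 0 → 1 → 0: weight = 10, length = 2, mean = 10/2 ≈ 5.000
  cycle 1 → 0 → 1: weight = 10, length = 2, mean = 10/2 ≈ 5.000
Minimum mean = 3.000, attained e.g. along the cycle 0 → 0 with weight 3 and length 1. So λ(A) = 3/1 = 3.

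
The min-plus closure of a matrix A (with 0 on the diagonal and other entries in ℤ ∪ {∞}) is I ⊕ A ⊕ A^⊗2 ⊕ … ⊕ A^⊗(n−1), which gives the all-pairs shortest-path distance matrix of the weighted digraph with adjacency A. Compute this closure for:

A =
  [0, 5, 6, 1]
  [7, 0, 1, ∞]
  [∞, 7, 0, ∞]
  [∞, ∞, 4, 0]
Closure =
  [0, 5, 5, 1]
  [7, 0, 1, 8]
  [14, 7, 0, 15]
  [18, 11, 4, 0]

This is the Floyd-Warshall all-pairs shortest-path computation. For each intermediate vertex k = 0, 1, …, 3, update dist[i][j] ← min(dist[i][j], dist[i][k] + dist[k][j]). The final matrix gives, for each (i, j), the minimum total weight of any directed path from i to j (possibly empty when i = j).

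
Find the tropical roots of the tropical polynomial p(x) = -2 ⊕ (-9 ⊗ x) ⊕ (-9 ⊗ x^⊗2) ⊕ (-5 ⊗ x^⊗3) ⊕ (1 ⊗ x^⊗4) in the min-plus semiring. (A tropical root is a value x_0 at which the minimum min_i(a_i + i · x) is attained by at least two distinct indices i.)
Roots: {-6, -4, 0, 7}

Each tropical root is a break point of the lower envelope of the lines y = a_i + i · x (there are 5 lines, with slopes 0, 1, ..., 4). Only the lines that attain the minimum somewhere contribute to roots; other lines are dominated. Here the surviving (envelope) indices are i = 4, i = 3, i = 2, i = 1, i = 0.
Intersections between consecutive envelope lines give the roots: for adjacent envelope indices i < j the intersection is x = (a_i − a_j) / (j − i). Reading off the sorted break points: {-6, -4, 0, 7}.
Verification: at each break x_0, at least two indices attain the minimum of min_i(a_i + i · x_0).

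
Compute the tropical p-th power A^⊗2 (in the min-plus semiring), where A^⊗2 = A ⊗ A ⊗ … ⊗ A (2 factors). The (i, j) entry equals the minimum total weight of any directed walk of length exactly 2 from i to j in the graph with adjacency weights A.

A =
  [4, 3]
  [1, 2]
A^⊗2 =
  [4, 5]
  [3, 4]

Each entry (A^⊗2)_ij equals the minimum over all length-2 walks i = v_0 → v_1 → … → v_2 = j of Σ_t A[v_t][v_{t+1}]. For example, for (i, j) = (0, 1) we minimise over 2 possible intermediate vertex sequences; the minimum is 5, attained along the walk 0 → 1 → 1.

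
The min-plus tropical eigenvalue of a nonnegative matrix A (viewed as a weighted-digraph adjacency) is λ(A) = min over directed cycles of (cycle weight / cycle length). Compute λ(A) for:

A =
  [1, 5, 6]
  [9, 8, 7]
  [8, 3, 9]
λ(A) = 1

Enumerate directed cycles and compute their means (weight / length). Sample:
  cycle 0 → 0: weight = 1, length = 1, mean = 1/1 ≈ 1.000
  cycle 1 → 1: weight = 8, length = 1, mean = 8/1 ≈ 8.000
  cycle 2 → 2: weight = 9, length = 1, mean = 9/1 ≈ 9.000
  cycle 0 → 1 → 0: weight = 14, length = 2, mean = 14/2 ≈ 7.000
  cycle 0 → 2 → 0: weight = 14, length = 2, mean = 14/2 ≈ 7.000
  cycle 1 → 0 → 1: weight = 14, length = 2, mean = 14/2 ≈ 7.000
Minimum mean = 1.000, attained e.g. along the cycle 0 → 0 with weight 1 and length 1. So λ(A) = 1/1 = 1.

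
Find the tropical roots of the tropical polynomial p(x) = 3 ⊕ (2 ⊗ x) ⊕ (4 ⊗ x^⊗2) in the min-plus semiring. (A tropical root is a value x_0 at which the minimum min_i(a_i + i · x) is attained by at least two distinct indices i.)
Roots: {-2, 1}

Each tropical root is a break point of the lower envelope of the lines y = a_i + i · x (there are 3 lines, with slopes 0, 1, ..., 2). Only the lines that attain the minimum somewhere contribute to roots; other lines are dominated. Here the surviving (envelope) indices are i = 2, i = 1, i = 0.
Intersections between consecutive envelope lines give the roots: for adjacent envelope indices i < j the intersection is x = (a_i − a_j) / (j − i). Reading off the sorted break points: {-2, 1}.
Verification: at each break x_0, at least two indices attain the minimum of min_i(a_i + i · x_0).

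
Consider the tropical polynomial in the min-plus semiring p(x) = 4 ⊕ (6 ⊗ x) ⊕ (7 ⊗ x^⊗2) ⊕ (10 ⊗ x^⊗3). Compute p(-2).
p(-2) = 3

A tropical monomial a ⊗ x^⊗i evaluates to a + i · x. Evaluating each term at x = -2:
  Term 0 contributes 4 + 0 · -2 = 4
  Term 1 contributes 6 + 1 · -2 = 4
  Term 2 contributes 7 + 2 · -2 = 3
  Term 3 contributes 10 + 3 · -2 = 4
p(-2) = ⊕ of these = min[4, 4, 3, 4] = 3.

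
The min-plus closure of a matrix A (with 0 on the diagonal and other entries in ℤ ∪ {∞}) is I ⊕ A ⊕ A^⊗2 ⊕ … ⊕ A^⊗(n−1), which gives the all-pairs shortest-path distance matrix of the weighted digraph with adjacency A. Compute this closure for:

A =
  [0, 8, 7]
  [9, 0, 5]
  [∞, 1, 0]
Closure =
  [0, 8, 7]
  [9, 0, 5]
  [10, 1, 0]

This is the Floyd-Warshall all-pairs shortest-path computation. For each intermediate vertex k = 0, 1, …, 2, update dist[i][j] ← min(dist[i][j], dist[i][k] + dist[k][j]). The final matrix gives, for each (i, j), the minimum total weight of any directed path from i to j (possibly empty when i = j).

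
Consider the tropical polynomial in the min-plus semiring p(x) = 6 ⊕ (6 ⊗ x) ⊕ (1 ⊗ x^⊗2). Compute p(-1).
p(-1) = -1

A tropical monomial a ⊗ x^⊗i evaluates to a + i · x. Evaluating each term at x = -1:
  Term 0 contributes 6 + 0 · -1 = 6
  Term 1 contributes 6 + 1 · -1 = 5
  Term 2 contributes 1 + 2 · -1 = -1
p(-1) = ⊕ of these = min[6, 5, -1] = -1.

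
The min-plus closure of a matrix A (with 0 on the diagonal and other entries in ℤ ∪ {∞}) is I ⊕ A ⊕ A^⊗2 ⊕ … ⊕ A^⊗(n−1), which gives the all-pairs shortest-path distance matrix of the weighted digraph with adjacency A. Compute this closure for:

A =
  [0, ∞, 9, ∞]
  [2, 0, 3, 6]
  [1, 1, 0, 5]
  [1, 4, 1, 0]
Closure =
  [0, 10, 9, 14]
  [2, 0, 3, 6]
  [1, 1, 0, 5]
  [1, 2, 1, 0]

This is the Floyd-Warshall all-pairs shortest-path computation. For each intermediate vertex k = 0, 1, …, 3, update dist[i][j] ← min(dist[i][j], dist[i][k] + dist[k][j]). The final matrix gives, for each (i, j), the minimum total weight of any directed path from i to j (possibly empty when i = j).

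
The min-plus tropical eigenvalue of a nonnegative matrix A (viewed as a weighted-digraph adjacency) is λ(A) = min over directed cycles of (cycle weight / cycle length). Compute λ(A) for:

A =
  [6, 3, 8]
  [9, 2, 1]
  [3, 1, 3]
λ(A) = 1

Enumerate directed cycles and compute their means (weight / length). Sample:
  cycle 0 → 0: weight = 6, length = 1, mean = 6/1 ≈ 6.000
  cycle 1 → 1: weight = 2, length = 1, mean = 2/1 ≈ 2.000
  cycle 2 → 2: weight = 3, length = 1, mean = 3/1 ≈ 3.000
  cycle 0 → 1 → 0: weight = 12, length = 2, mean = 12/2 ≈ 6.000
  cycle 0 → 2 → 0: weight = 11, length = 2, mean = 11/2 ≈ 5.500
  cycle 1 → 0 → 1: weight = 12, length = 2, mean = 12/2 ≈ 6.000
Minimum mean = 1.000, attained e.g. along the cycle 1 → 2 → 1 with weight 2 and length 2. So λ(A) = 2/2 = 1.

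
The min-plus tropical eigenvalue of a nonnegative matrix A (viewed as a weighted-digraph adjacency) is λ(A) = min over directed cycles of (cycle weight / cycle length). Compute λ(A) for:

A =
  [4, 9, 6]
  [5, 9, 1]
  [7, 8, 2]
λ(A) = 2

Enumerate directed cycles and compute their means (weight / length). Sample:
  cycle 0 → 0: weight = 4, length = 1, mean = 4/1 ≈ 4.000
  cycle 1 → 1: weight = 9, length = 1, mean = 9/1 ≈ 9.000
  cycle 2 → 2: weight = 2, length = 1, mean = 2/1 ≈ 2.000
  cycle 0 → 1 → 0: weight = 14, length = 2, mean = 14/2 ≈ 7.000
  cycle 0 → 2 → 0: weight = 13, length = 2, mean = 13/2 ≈ 6.500
  cycle 1 → 0 → 1: weight = 14, length = 2, mean = 14/2 ≈ 7.000
Minimum mean = 2.000, attained e.g. along the cycle 2 → 2 with weight 2 and length 1. So λ(A) = 2/1 = 2.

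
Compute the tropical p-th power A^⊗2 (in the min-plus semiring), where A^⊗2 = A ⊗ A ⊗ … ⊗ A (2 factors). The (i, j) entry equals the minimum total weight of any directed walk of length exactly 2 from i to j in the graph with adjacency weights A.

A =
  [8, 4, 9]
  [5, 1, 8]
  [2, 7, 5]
A^⊗2 =
  [9, 5, 12]
  [6, 2, 9]
  [7, 6, 10]

Each entry (A^⊗2)_ij equals the minimum over all length-2 walks i = v_0 → v_1 → … → v_2 = j of Σ_t A[v_t][v_{t+1}]. For example, for (i, j) = (0, 2) we minimise over 3 possible intermediate vertex sequences; the minimum is 12, attained along the walk 0 → 1 → 2.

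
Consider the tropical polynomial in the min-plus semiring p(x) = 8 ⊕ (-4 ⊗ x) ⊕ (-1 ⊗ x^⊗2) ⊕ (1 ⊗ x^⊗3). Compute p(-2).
p(-2) = -6

A tropical monomial a ⊗ x^⊗i evaluates to a + i · x. Evaluating each term at x = -2:
  Term 0 contributes 8 + 0 · -2 = 8
  Term 1 contributes -4 + 1 · -2 = -6
  Term 2 contributes -1 + 2 · -2 = -5
  Term 3 contributes 1 + 3 · -2 = -5
p(-2) = ⊕ of these = min[8, -6, -5, -5] = -6.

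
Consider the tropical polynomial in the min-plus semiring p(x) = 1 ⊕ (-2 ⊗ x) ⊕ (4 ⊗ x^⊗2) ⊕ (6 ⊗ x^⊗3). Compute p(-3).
p(-3) = -5

A tropical monomial a ⊗ x^⊗i evaluates to a + i · x. Evaluating each term at x = -3:
  Term 0 contributes 1 + 0 · -3 = 1
  Term 1 contributes -2 + 1 · -3 = -5
  Term 2 contributes 4 + 2 · -3 = -2
  Term 3 contributes 6 + 3 · -3 = -3
p(-3) = ⊕ of these = min[1, -5, -2, -3] = -5.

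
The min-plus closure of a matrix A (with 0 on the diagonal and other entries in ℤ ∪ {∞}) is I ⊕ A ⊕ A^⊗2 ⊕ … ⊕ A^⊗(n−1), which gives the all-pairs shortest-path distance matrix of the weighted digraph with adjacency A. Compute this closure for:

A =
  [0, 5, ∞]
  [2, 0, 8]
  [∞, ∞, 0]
Closure =
  [0, 5, 13]
  [2, 0, 8]
  [∞, ∞, 0]

This is the Floyd-Warshall all-pairs shortest-path computation. For each intermediate vertex k = 0, 1, …, 2, update dist[i][j] ← min(dist[i][j], dist[i][k] + dist[k][j]). The final matrix gives, for each (i, j), the minimum total weight of any directed path from i to j (possibly empty when i = j).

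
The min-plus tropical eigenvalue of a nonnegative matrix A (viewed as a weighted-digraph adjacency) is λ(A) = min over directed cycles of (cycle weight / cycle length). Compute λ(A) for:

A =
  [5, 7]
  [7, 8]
λ(A) = 5

Enumerate directed cycles and compute their means (weight / length). Sample:
  cycle 0 → 0: weight = 5, length = 1, mean = 5/1 ≈ 5.000
  cycle 1 → 1: weight = 8, length = 1, mean = 8/1 ≈ 8.000
  cycle 0 → 1 → 0: weight = 14, length = 2, mean = 14/2 ≈ 7.000
  cycle 1 → 0 → 1: weight = 14, length = 2, mean = 14/2 ≈ 7.000
Minimum mean = 5.000, attained e.g. along the cycle 0 → 0 with weight 5 and length 1. So λ(A) = 5/1 = 5.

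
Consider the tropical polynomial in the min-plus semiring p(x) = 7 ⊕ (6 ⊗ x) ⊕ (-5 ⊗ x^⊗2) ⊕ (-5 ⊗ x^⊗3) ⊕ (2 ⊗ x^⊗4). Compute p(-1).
p(-1) = -8

A tropical monomial a ⊗ x^⊗i evaluates to a + i · x. Evaluating each term at x = -1:
  Term 0 contributes 7 + 0 · -1 = 7
  Term 1 contributes 6 + 1 · -1 = 5
  Term 2 contributes -5 + 2 · -1 = -7
  Term 3 contributes -5 + 3 · -1 = -8
  Term 4 contributes 2 + 4 · -1 = -2
p(-1) = ⊕ of these = min[7, 5, -7, -8, -2] = -8.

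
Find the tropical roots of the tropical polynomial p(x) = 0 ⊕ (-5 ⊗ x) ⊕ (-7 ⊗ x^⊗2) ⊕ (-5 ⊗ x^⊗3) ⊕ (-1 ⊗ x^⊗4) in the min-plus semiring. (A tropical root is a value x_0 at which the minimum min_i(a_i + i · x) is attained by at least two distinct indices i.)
Roots: {-4, -2, 2, 5}

Each tropical root is a break point of the lower envelope of the lines y = a_i + i · x (there are 5 lines, with slopes 0, 1, ..., 4). Only the lines that attain the minimum somewhere contribute to roots; other lines are dominated. Here the surviving (envelope) indices are i = 4, i = 3, i = 2, i = 1, i = 0.
Intersections between consecutive envelope lines give the roots: for adjacent envelope indices i < j the intersection is x = (a_i − a_j) / (j − i). Reading off the sorted break points: {-4, -2, 2, 5}.
Verification: at each break x_0, at least two indices attain the minimum of min_i(a_i + i · x_0).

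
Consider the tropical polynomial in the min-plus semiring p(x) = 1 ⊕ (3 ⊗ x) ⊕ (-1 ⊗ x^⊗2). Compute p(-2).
p(-2) = -5

A tropical monomial a ⊗ x^⊗i evaluates to a + i · x. Evaluating each term at x = -2:
  Term 0 contributes 1 + 0 · -2 = 1
  Term 1 contributes 3 + 1 · -2 = 1
  Term 2 contributes -1 + 2 · -2 = -5
p(-2) = ⊕ of these = min[1, 1, -5] = -5.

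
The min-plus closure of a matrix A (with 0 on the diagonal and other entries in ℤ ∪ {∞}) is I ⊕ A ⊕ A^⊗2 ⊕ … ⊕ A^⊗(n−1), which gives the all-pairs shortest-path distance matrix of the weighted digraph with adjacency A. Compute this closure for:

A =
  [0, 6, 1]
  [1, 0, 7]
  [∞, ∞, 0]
Closure =
  [0, 6, 1]
  [1, 0, 2]
  [∞, ∞, 0]

This is the Floyd-Warshall all-pairs shortest-path computation. For each intermediate vertex k = 0, 1, …, 2, update dist[i][j] ← min(dist[i][j], dist[i][k] + dist[k][j]). The final matrix gives, for each (i, j), the minimum total weight of any directed path from i to j (possibly empty when i = j).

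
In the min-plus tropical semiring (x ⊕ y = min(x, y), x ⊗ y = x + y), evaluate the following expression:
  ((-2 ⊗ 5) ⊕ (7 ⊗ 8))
((-2 ⊗ 5) ⊕ (7 ⊗ 8)) = 3

Expand innermost to outermost. Recall ⊕ takes the minimum of its arguments and ⊗ takes their sum. Working out the expression ((-2 ⊗ 5) ⊕ (7 ⊗ 8)) gives 3.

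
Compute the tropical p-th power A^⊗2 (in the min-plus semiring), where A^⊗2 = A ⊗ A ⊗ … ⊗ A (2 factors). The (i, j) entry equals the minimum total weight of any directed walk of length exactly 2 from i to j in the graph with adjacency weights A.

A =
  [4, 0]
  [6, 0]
A^⊗2 =
  [6, 0]
  [6, 0]

Each entry (A^⊗2)_ij equals the minimum over all length-2 walks i = v_0 → v_1 → … → v_2 = j of Σ_t A[v_t][v_{t+1}]. For example, for (i, j) = (0, 1) we minimise over 2 possible intermediate vertex sequences; the minimum is 0, attained along the walk 0 → 1 → 1.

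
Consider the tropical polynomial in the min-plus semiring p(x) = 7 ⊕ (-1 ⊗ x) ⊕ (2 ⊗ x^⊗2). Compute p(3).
p(3) = 2

A tropical monomial a ⊗ x^⊗i evaluates to a + i · x. Evaluating each term at x = 3:
  Term 0 contributes 7 + 0 · 3 = 7
  Term 1 contributes -1 + 1 · 3 = 2
  Term 2 contributes 2 + 2 · 3 = 8
p(3) = ⊕ of these = min[7, 2, 8] = 2.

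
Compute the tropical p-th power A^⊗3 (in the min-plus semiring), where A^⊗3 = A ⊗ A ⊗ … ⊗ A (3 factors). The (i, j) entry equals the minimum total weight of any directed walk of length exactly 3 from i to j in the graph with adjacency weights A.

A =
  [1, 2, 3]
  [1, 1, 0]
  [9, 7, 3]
A^⊗3 =
  [3, 4, 3]
  [3, 3, 2]
  [9, 9, 8]

Each entry (A^⊗3)_ij equals the minimum over all length-3 walks i = v_0 → v_1 → … → v_3 = j of Σ_t A[v_t][v_{t+1}]. For example, for (i, j) = (0, 2) we minimise over 9 possible intermediate vertex sequences; the minimum is 3, attained along the walk 0 → 0 → 1 → 2.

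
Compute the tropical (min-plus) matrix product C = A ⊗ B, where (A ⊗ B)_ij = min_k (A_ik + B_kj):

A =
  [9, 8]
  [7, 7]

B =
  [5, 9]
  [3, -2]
A ⊗ B =
  [11, 6]
  [10, 5]

Apply the min-plus product entry-by-entry:
  C[0][0] = min over k of (A[0][0] + B[0][0] = 9 + 5 = 14, A[0][1] + B[1][0] = 8 + 3 = 11) = 11 (attained at k = 1)
  C[0][1] = min over k of (A[0][0] + B[0][1] = 9 + 9 = 18, A[0][1] + B[1][1] = 8 + -2 = 6) = 6 (attained at k = 1)
  C[1][0] = min over k of (A[1][0] + B[0][0] = 7 + 5 = 12, A[1][1] + B[1][0] = 7 + 3 = 10) = 10 (attained at k = 1)
  C[1][1] = min over k of (A[1][0] + B[0][1] = 7 + 9 = 16, A[1][1] + B[1][1] = 7 + -2 = 5) = 5 (attained at k = 1)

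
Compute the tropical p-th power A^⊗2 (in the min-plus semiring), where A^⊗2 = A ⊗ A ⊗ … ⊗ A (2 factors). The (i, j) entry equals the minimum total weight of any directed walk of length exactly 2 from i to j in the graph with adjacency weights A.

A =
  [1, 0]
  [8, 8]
A^⊗2 =
  [2, 1]
  [9, 8]

Each entry (A^⊗2)_ij equals the minimum over all length-2 walks i = v_0 → v_1 → … → v_2 = j of Σ_t A[v_t][v_{t+1}]. For example, for (i, j) = (0, 1) we minimise over 2 possible intermediate vertex sequences; the minimum is 1, attained along the walk 0 → 0 → 1.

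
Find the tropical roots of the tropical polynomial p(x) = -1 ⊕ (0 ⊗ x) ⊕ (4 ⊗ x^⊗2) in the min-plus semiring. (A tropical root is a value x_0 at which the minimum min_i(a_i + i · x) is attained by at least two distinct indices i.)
Roots: {-4, -1}

Each tropical root is a break point of the lower envelope of the lines y = a_i + i · x (there are 3 lines, with slopes 0, 1, ..., 2). Only the lines that attain the minimum somewhere contribute to roots; other lines are dominated. Here the surviving (envelope) indices are i = 2, i = 1, i = 0.
Intersections between consecutive envelope lines give the roots: for adjacent envelope indices i < j the intersection is x = (a_i − a_j) / (j − i). Reading off the sorted break points: {-4, -1}.
Verification: at each break x_0, at least two indices attain the minimum of min_i(a_i + i · x_0).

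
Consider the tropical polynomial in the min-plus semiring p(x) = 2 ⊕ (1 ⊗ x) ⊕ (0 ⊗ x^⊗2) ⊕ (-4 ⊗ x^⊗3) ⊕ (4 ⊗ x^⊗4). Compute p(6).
p(6) = 2

A tropical monomial a ⊗ x^⊗i evaluates to a + i · x. Evaluating each term at x = 6:
  Term 0 contributes 2 + 0 · 6 = 2
  Term 1 contributes 1 + 1 · 6 = 7
  Term 2 contributes 0 + 2 · 6 = 12
  Term 3 contributes -4 + 3 · 6 = 14
  Term 4 contributes 4 + 4 · 6 = 28
p(6) = ⊕ of these = min[2, 7, 12, 14, 28] = 2.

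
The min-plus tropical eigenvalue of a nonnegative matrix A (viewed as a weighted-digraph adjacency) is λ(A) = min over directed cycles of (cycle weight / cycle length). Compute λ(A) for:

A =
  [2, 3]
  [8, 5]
λ(A) = 2

Enumerate directed cycles and compute their means (weight / length). Sample:
  cycle 0 → 0: weight = 2, length = 1, mean = 2/1 ≈ 2.000
  cycle 1 → 1: weight = 5, length = 1, mean = 5/1 ≈ 5.000
  cycle 0 → 1 → 0: weight = 11, length = 2, mean = 11/2 ≈ 5.500
  cycle 1 → 0 → 1: weight = 11, length = 2, mean = 11/2 ≈ 5.500
Minimum mean = 2.000, attained e.g. along the cycle 0 → 0 with weight 2 and length 1. So λ(A) = 2/1 = 2.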